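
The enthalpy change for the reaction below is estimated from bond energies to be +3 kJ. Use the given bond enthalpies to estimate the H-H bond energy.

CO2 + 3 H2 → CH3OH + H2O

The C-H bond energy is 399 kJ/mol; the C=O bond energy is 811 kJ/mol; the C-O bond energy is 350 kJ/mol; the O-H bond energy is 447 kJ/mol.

D(H-H) ≈ 423 kJ/mol

Let D be the H-H bond energy.
Σ(broken) = 2×811 + 3×D = 1622 + 3D
Σ(formed) = 3×399 + 1×350 + 3×447 = 2888
ΔH = Σ(broken) − Σ(formed) = (1622 + 3D) − (2888) = −1266 + 3D
Setting this equal to +3 kJ gives 3D = 1269, so D = 423 kJ/mol.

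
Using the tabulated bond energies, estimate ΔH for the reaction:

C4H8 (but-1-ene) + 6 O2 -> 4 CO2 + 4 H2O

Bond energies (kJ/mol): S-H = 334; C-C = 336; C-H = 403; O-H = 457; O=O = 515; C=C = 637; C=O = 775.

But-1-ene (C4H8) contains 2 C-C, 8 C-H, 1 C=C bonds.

ΔH ≈ −2233 kJ

Bonds broken (reactants):
  C-C: 2 × 336 = 672
  C-H: 8 × 403 = 3224
  C=C: 1 × 637 = 637
  O=O: 6 × 515 = 3090
  Σ(broken) = 7623 kJ
Bonds formed (products):
  C=O: 8 × 775 = 6200
  O-H: 8 × 457 = 3656
  Σ(formed) = 9856 kJ
ΔH = Σ(broken) − Σ(formed) = 7623 − 9856 = −2233 kJ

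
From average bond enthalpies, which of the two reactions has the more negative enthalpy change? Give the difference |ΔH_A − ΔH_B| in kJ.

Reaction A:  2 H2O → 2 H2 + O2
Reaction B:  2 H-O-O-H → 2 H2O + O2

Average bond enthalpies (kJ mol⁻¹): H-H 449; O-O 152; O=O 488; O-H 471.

Reaction A:
  Bonds broken (reactants):
    O-H: 4 × 471 = 1884
    Σ(broken) = 1884 kJ
  Bonds formed (products):
    H-H: 2 × 449 = 898
    O=O: 1 × 488 = 488
    Σ(formed) = 1386 kJ
  ΔH_A = 1884 − 1386 = +498 kJ
Reaction B:
  Bonds broken (reactants):
    O-H: 4 × 471 = 1884
    O-O: 2 × 152 = 304
    Σ(broken) = 2188 kJ
  Bonds formed (products):
    O-H: 4 × 471 = 1884
    O=O: 1 × 488 = 488
    Σ(formed) = 2372 kJ
  ΔH_B = 2188 − 2372 = −184 kJ
ΔH_A − ΔH_B = +682 kJ, so reaction B has the more negative ΔH; |ΔH_A − ΔH_B| = 682 kJ.

Reaction B, by 682 kJ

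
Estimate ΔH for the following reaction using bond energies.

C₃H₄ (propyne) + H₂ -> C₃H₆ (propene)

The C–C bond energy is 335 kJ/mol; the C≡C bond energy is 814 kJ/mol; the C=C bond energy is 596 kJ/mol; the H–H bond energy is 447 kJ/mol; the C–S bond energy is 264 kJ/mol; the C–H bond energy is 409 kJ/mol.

Bonds broken (reactants):
  C≡C: 1 × 814 = 814
  C–C: 1 × 335 = 335
  C–H: 4 × 409 = 1636
  H–H: 1 × 447 = 447
  Σ(broken) = 3232 kJ
Bonds formed (products):
  C–C: 1 × 335 = 335
  C–H: 6 × 409 = 2454
  C=C: 1 × 596 = 596
  Σ(formed) = 3385 kJ
ΔH = Σ(broken) − Σ(formed) = 3232 − 3385 = −153 kJ

ΔH ≈ −153 kJ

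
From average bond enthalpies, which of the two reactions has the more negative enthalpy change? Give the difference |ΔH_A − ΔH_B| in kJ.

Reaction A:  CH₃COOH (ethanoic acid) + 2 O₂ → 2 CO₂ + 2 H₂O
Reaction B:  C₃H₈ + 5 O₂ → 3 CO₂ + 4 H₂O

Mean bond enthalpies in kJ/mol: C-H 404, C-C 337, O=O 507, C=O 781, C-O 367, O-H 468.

Reaction A:
  Bonds broken (reactants):
    C-C: 1 × 337 = 337
    C-H: 3 × 404 = 1212
    C-O: 1 × 367 = 367
    C=O: 1 × 781 = 781
    O-H: 1 × 468 = 468
    O=O: 2 × 507 = 1014
    Σ(broken) = 4179 kJ
  Bonds formed (products):
    C=O: 4 × 781 = 3124
    O-H: 4 × 468 = 1872
    Σ(formed) = 4996 kJ
  ΔH_A = 4179 − 4996 = −817 kJ
Reaction B:
  Bonds broken (reactants):
    C-C: 2 × 337 = 674
    C-H: 8 × 404 = 3232
    O=O: 5 × 507 = 2535
    Σ(broken) = 6441 kJ
  Bonds formed (products):
    C=O: 6 × 781 = 4686
    O-H: 8 × 468 = 3744
    Σ(formed) = 8430 kJ
  ΔH_B = 6441 − 8430 = −1989 kJ
ΔH_A − ΔH_B = +1172 kJ, so reaction B has the more negative ΔH; |ΔH_A − ΔH_B| = 1172 kJ.

Reaction B, by 1172 kJ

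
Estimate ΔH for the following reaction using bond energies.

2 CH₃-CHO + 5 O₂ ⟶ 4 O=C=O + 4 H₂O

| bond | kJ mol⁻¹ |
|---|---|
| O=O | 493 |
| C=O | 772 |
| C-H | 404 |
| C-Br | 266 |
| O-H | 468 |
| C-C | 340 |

ΔH ≈ −1999 kJ

Bonds broken (reactants):
  C-C: 2 × 340 = 680
  C-H: 8 × 404 = 3232
  C=O: 2 × 772 = 1544
  O=O: 5 × 493 = 2465
  Σ(broken) = 7921 kJ
Bonds formed (products):
  C=O: 8 × 772 = 6176
  O-H: 8 × 468 = 3744
  Σ(formed) = 9920 kJ
ΔH = Σ(broken) − Σ(formed) = 7921 − 9920 = −1999 kJ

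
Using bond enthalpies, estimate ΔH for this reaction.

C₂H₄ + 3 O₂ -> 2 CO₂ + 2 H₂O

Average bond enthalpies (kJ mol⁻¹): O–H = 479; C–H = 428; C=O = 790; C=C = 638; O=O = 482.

ΔH ≈ −1280 kJ

Bonds broken (reactants):
  C–H: 4 × 428 = 1712
  C=C: 1 × 638 = 638
  O=O: 3 × 482 = 1446
  Σ(broken) = 3796 kJ
Bonds formed (products):
  C=O: 4 × 790 = 3160
  O–H: 4 × 479 = 1916
  Σ(formed) = 5076 kJ
ΔH = Σ(broken) − Σ(formed) = 3796 − 5076 = −1280 kJ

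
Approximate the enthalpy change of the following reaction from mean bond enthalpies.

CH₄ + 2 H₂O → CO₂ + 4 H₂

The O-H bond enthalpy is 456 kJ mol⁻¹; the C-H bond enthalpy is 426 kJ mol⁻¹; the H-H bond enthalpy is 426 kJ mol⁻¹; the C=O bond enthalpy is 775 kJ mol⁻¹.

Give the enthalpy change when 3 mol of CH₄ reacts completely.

Bonds broken (reactants):
  C-H: 4 × 426 = 1704
  O-H: 4 × 456 = 1824
  Σ(broken) = 3528 kJ
Bonds formed (products):
  C=O: 2 × 775 = 1550
  H-H: 4 × 426 = 1704
  Σ(formed) = 3254 kJ
ΔH = Σ(broken) − Σ(formed) = 3528 − 3254 = +274 kJ
For 3× the reaction as written: 3 × (+274) = +822 kJ

ΔH = +822 kJ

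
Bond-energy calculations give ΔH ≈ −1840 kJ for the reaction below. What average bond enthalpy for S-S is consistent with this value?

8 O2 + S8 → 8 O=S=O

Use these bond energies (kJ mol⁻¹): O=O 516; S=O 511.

D(S-S) ≈ 276 kJ/mol

Let D be the S-S bond energy.
Σ(broken) = 8×516 + 8×D = 4128 + 8D
Σ(formed) = 16×511 = 8176
ΔH = Σ(broken) − Σ(formed) = (4128 + 8D) − (8176) = −4048 + 8D
Setting this equal to −1840 kJ gives 8D = 2208, so D = 276 kJ/mol.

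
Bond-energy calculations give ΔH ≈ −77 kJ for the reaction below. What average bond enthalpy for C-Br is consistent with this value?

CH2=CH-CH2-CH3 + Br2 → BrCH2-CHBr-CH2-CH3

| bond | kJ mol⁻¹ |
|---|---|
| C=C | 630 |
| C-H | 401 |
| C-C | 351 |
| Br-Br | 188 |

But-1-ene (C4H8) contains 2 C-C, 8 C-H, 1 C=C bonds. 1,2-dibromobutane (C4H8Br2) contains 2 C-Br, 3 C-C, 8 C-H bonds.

Let D be the C-Br bond energy.
Σ(broken) = 1×188 + 2×351 + 8×401 + 1×630 = 4728
Σ(formed) = 2×D + 3×351 + 8×401 = 4261 + 2D
ΔH = Σ(broken) − Σ(formed) = (4728) − (4261 + 2D) = +467 − 2D
Setting this equal to −77 kJ gives 2D = 544, so D = 272 kJ/mol.

D(C-Br) ≈ 272 kJ/mol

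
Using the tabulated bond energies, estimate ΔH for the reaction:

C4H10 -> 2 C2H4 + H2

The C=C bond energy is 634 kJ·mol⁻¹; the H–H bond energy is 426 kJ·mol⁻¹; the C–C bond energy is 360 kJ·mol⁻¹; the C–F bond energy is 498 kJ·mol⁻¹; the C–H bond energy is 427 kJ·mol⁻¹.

ΔH ≈ +240 kJ

Bonds broken (reactants):
  C–C: 3 × 360 = 1080
  C–H: 10 × 427 = 4270
  Σ(broken) = 5350 kJ
Bonds formed (products):
  C–H: 8 × 427 = 3416
  C=C: 2 × 634 = 1268
  H–H: 1 × 426 = 426
  Σ(formed) = 5110 kJ
ΔH = Σ(broken) − Σ(formed) = 5350 − 5110 = +240 kJ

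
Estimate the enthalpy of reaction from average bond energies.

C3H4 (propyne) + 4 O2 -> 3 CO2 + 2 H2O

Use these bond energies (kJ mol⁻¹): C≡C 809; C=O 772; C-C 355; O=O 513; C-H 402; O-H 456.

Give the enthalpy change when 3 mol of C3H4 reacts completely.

ΔH = −4896 kJ

Bonds broken (reactants):
  C≡C: 1 × 809 = 809
  C-C: 1 × 355 = 355
  C-H: 4 × 402 = 1608
  O=O: 4 × 513 = 2052
  Σ(broken) = 4824 kJ
Bonds formed (products):
  C=O: 6 × 772 = 4632
  O-H: 4 × 456 = 1824
  Σ(formed) = 6456 kJ
ΔH = Σ(broken) − Σ(formed) = 4824 − 6456 = −1632 kJ
For 3× the reaction as written: 3 × (−1632) = −4896 kJ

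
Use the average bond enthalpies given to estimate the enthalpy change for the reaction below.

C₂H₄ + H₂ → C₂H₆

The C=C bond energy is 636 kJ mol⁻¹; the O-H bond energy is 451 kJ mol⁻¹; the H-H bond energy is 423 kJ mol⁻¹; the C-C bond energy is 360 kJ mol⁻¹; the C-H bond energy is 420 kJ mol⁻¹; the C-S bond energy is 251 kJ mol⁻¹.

Bonds broken (reactants):
  C-H: 4 × 420 = 1680
  C=C: 1 × 636 = 636
  H-H: 1 × 423 = 423
  Σ(broken) = 2739 kJ
Bonds formed (products):
  C-C: 1 × 360 = 360
  C-H: 6 × 420 = 2520
  Σ(formed) = 2880 kJ
ΔH = Σ(broken) − Σ(formed) = 2739 − 2880 = −141 kJ

ΔH ≈ −141 kJ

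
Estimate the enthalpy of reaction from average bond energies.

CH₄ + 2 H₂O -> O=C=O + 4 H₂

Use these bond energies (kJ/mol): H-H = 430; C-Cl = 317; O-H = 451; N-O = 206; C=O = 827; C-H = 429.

Bonds broken (reactants):
  C-H: 4 × 429 = 1716
  O-H: 4 × 451 = 1804
  Σ(broken) = 3520 kJ
Bonds formed (products):
  C=O: 2 × 827 = 1654
  H-H: 4 × 430 = 1720
  Σ(formed) = 3374 kJ
ΔH = Σ(broken) − Σ(formed) = 3520 − 3374 = +146 kJ

ΔH ≈ +146 kJ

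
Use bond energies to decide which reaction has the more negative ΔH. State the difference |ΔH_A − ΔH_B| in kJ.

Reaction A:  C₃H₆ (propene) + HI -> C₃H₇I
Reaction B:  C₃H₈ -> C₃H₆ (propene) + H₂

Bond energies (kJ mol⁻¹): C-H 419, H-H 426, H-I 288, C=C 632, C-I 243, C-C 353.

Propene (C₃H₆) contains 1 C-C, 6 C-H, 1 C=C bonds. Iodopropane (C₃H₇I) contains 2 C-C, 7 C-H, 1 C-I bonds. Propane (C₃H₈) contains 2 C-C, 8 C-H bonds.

Reaction A:
  Bonds broken (reactants):
    C-C: 1 × 353 = 353
    C-H: 6 × 419 = 2514
    C=C: 1 × 632 = 632
    H-I: 1 × 288 = 288
    Σ(broken) = 3787 kJ
  Bonds formed (products):
    C-C: 2 × 353 = 706
    C-H: 7 × 419 = 2933
    C-I: 1 × 243 = 243
    Σ(formed) = 3882 kJ
  ΔH_A = 3787 − 3882 = −95 kJ
Reaction B:
  Bonds broken (reactants):
    C-C: 2 × 353 = 706
    C-H: 8 × 419 = 3352
    Σ(broken) = 4058 kJ
  Bonds formed (products):
    C-C: 1 × 353 = 353
    C-H: 6 × 419 = 2514
    C=C: 1 × 632 = 632
    H-H: 1 × 426 = 426
    Σ(formed) = 3925 kJ
  ΔH_B = 4058 − 3925 = +133 kJ
ΔH_A − ΔH_B = −228 kJ, so reaction A has the more negative ΔH; |ΔH_A − ΔH_B| = 228 kJ.

Reaction A, by 228 kJ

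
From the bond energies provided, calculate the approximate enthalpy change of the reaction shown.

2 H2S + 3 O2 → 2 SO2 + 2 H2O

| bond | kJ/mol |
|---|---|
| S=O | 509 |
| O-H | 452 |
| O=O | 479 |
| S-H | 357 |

ΔH ≈ −979 kJ

Bonds broken (reactants):
  O=O: 3 × 479 = 1437
  S-H: 4 × 357 = 1428
  Σ(broken) = 2865 kJ
Bonds formed (products):
  O-H: 4 × 452 = 1808
  S=O: 4 × 509 = 2036
  Σ(formed) = 3844 kJ
ΔH = Σ(broken) − Σ(formed) = 2865 − 3844 = −979 kJ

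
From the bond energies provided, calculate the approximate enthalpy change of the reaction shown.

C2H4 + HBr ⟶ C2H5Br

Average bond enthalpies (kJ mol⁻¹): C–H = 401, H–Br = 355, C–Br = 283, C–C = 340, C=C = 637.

ΔH ≈ −32 kJ

Bonds broken (reactants):
  C–H: 4 × 401 = 1604
  C=C: 1 × 637 = 637
  H–Br: 1 × 355 = 355
  Σ(broken) = 2596 kJ
Bonds formed (products):
  C–Br: 1 × 283 = 283
  C–C: 1 × 340 = 340
  C–H: 5 × 401 = 2005
  Σ(formed) = 2628 kJ
ΔH = Σ(broken) − Σ(formed) = 2596 − 2628 = −32 kJ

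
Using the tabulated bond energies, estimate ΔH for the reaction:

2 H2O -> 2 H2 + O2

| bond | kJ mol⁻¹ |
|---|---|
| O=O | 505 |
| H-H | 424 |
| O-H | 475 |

ΔH ≈ +547 kJ

Bonds broken (reactants):
  O-H: 4 × 475 = 1900
  Σ(broken) = 1900 kJ
Bonds formed (products):
  H-H: 2 × 424 = 848
  O=O: 1 × 505 = 505
  Σ(formed) = 1353 kJ
ΔH = Σ(broken) − Σ(formed) = 1900 − 1353 = +547 kJ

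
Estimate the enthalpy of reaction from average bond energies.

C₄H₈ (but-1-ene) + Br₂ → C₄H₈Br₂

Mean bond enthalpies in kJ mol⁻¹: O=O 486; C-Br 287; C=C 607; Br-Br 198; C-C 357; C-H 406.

Bonds broken (reactants):
  Br-Br: 1 × 198 = 198
  C-C: 2 × 357 = 714
  C-H: 8 × 406 = 3248
  C=C: 1 × 607 = 607
  Σ(broken) = 4767 kJ
Bonds formed (products):
  C-Br: 2 × 287 = 574
  C-C: 3 × 357 = 1071
  C-H: 8 × 406 = 3248
  Σ(formed) = 4893 kJ
ΔH = Σ(broken) − Σ(formed) = 4767 − 4893 = −126 kJ

ΔH ≈ −126 kJ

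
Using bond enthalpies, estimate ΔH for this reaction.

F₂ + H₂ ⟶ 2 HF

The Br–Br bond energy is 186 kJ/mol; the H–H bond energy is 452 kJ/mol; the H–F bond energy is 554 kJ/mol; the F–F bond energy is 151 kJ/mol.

Bonds broken (reactants):
  F–F: 1 × 151 = 151
  H–H: 1 × 452 = 452
  Σ(broken) = 603 kJ
Bonds formed (products):
  H–F: 2 × 554 = 1108
  Σ(formed) = 1108 kJ
ΔH = Σ(broken) − Σ(formed) = 603 − 1108 = −505 kJ

ΔH ≈ −505 kJ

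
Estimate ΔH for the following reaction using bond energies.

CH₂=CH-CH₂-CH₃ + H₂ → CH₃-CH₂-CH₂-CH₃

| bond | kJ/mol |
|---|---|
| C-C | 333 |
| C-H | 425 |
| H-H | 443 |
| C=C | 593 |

Bonds broken (reactants):
  C-C: 2 × 333 = 666
  C-H: 8 × 425 = 3400
  C=C: 1 × 593 = 593
  H-H: 1 × 443 = 443
  Σ(broken) = 5102 kJ
Bonds formed (products):
  C-C: 3 × 333 = 999
  C-H: 10 × 425 = 4250
  Σ(formed) = 5249 kJ
ΔH = Σ(broken) − Σ(formed) = 5102 − 5249 = −147 kJ

ΔH ≈ −147 kJ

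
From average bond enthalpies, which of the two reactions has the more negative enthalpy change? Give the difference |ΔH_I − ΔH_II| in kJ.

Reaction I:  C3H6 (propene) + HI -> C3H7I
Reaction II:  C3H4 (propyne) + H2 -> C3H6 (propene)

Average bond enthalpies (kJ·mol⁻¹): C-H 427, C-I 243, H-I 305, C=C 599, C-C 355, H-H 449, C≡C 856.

Reaction I:
  Bonds broken (reactants):
    C-C: 1 × 355 = 355
    C-H: 6 × 427 = 2562
    C=C: 1 × 599 = 599
    H-I: 1 × 305 = 305
    Σ(broken) = 3821 kJ
  Bonds formed (products):
    C-C: 2 × 355 = 710
    C-H: 7 × 427 = 2989
    C-I: 1 × 243 = 243
    Σ(formed) = 3942 kJ
  ΔH_I = 3821 − 3942 = −121 kJ
Reaction II:
  Bonds broken (reactants):
    C≡C: 1 × 856 = 856
    C-C: 1 × 355 = 355
    C-H: 4 × 427 = 1708
    H-H: 1 × 449 = 449
    Σ(broken) = 3368 kJ
  Bonds formed (products):
    C-C: 1 × 355 = 355
    C-H: 6 × 427 = 2562
    C=C: 1 × 599 = 599
    Σ(formed) = 3516 kJ
  ΔH_II = 3368 − 3516 = −148 kJ
ΔH_I − ΔH_II = +27 kJ, so reaction II has the more negative ΔH; |ΔH_I − ΔH_II| = 27 kJ.

Reaction II, by 27 kJ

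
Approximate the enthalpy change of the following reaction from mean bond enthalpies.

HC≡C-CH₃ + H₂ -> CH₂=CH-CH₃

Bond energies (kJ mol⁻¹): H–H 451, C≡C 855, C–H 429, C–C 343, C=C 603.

ΔH ≈ −155 kJ

Bonds broken (reactants):
  C≡C: 1 × 855 = 855
  C–C: 1 × 343 = 343
  C–H: 4 × 429 = 1716
  H–H: 1 × 451 = 451
  Σ(broken) = 3365 kJ
Bonds formed (products):
  C–C: 1 × 343 = 343
  C–H: 6 × 429 = 2574
  C=C: 1 × 603 = 603
  Σ(formed) = 3520 kJ
ΔH = Σ(broken) − Σ(formed) = 3365 − 3520 = −155 kJ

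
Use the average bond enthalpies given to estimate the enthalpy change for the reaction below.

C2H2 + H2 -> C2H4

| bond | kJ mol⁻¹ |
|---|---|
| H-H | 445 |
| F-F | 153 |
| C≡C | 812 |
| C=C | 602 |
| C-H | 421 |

ΔH ≈ −187 kJ

Bonds broken (reactants):
  C≡C: 1 × 812 = 812
  C-H: 2 × 421 = 842
  H-H: 1 × 445 = 445
  Σ(broken) = 2099 kJ
Bonds formed (products):
  C-H: 4 × 421 = 1684
  C=C: 1 × 602 = 602
  Σ(formed) = 2286 kJ
ΔH = Σ(broken) − Σ(formed) = 2099 − 2286 = −187 kJ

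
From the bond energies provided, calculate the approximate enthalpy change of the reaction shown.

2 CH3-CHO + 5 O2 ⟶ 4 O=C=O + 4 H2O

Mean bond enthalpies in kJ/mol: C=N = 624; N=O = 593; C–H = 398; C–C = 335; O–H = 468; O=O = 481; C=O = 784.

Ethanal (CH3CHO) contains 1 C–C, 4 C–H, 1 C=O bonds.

ΔH ≈ −2189 kJ

Bonds broken (reactants):
  C–C: 2 × 335 = 670
  C–H: 8 × 398 = 3184
  C=O: 2 × 784 = 1568
  O=O: 5 × 481 = 2405
  Σ(broken) = 7827 kJ
Bonds formed (products):
  C=O: 8 × 784 = 6272
  O–H: 8 × 468 = 3744
  Σ(formed) = 10016 kJ
ΔH = Σ(broken) − Σ(formed) = 7827 − 10016 = −2189 kJ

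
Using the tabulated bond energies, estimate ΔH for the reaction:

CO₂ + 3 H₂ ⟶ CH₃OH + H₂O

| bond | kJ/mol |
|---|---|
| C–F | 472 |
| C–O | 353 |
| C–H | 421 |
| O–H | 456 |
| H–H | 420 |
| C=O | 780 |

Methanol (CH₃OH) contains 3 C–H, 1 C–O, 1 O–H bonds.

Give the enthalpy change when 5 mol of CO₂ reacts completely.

Bonds broken (reactants):
  C=O: 2 × 780 = 1560
  H–H: 3 × 420 = 1260
  Σ(broken) = 2820 kJ
Bonds formed (products):
  C–H: 3 × 421 = 1263
  C–O: 1 × 353 = 353
  O–H: 3 × 456 = 1368
  Σ(formed) = 2984 kJ
ΔH = Σ(broken) − Σ(formed) = 2820 − 2984 = −164 kJ
For 5× the reaction as written: 5 × (−164) = −820 kJ

ΔH = −820 kJ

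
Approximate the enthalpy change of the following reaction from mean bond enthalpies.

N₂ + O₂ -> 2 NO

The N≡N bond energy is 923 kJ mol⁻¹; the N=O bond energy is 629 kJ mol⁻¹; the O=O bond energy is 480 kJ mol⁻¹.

ΔH ≈ +145 kJ

Bonds broken (reactants):
  N≡N: 1 × 923 = 923
  O=O: 1 × 480 = 480
  Σ(broken) = 1403 kJ
Bonds formed (products):
  N=O: 2 × 629 = 1258
  Σ(formed) = 1258 kJ
ΔH = Σ(broken) − Σ(formed) = 1403 − 1258 = +145 kJ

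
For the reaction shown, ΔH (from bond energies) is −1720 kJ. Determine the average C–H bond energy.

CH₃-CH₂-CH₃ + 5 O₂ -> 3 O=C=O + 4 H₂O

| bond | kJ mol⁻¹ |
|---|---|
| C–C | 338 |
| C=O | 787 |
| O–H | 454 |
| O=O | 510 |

Let D be the C–H bond energy.
Σ(broken) = 2×338 + 8×D + 5×510 = 3226 + 8D
Σ(formed) = 6×787 + 8×454 = 8354
ΔH = Σ(broken) − Σ(formed) = (3226 + 8D) − (8354) = −5128 + 8D
Setting this equal to −1720 kJ gives 8D = 3408, so D = 426 kJ/mol.

D(C–H) ≈ 426 kJ/mol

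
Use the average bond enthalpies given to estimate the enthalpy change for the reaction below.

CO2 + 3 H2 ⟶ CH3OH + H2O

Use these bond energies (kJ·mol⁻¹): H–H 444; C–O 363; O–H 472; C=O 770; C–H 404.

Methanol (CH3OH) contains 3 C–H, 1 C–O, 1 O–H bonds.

ΔH ≈ −119 kJ

Bonds broken (reactants):
  C=O: 2 × 770 = 1540
  H–H: 3 × 444 = 1332
  Σ(broken) = 2872 kJ
Bonds formed (products):
  C–H: 3 × 404 = 1212
  C–O: 1 × 363 = 363
  O–H: 3 × 472 = 1416
  Σ(formed) = 2991 kJ
ΔH = Σ(broken) − Σ(formed) = 2872 − 2991 = −119 kJ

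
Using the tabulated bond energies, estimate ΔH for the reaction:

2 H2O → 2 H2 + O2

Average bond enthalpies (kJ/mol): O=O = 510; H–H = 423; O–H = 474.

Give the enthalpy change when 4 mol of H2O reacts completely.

ΔH = +1080 kJ

Bonds broken (reactants):
  O–H: 4 × 474 = 1896
  Σ(broken) = 1896 kJ
Bonds formed (products):
  H–H: 2 × 423 = 846
  O=O: 1 × 510 = 510
  Σ(formed) = 1356 kJ
ΔH = Σ(broken) − Σ(formed) = 1896 − 1356 = +540 kJ
For 2× the reaction as written: 2 × (+540) = +1080 kJ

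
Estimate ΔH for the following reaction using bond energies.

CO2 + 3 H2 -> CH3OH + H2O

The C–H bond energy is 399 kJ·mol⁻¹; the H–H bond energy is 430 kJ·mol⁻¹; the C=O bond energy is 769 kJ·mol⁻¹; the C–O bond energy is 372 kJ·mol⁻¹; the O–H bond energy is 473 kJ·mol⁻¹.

ΔH ≈ −160 kJ

Bonds broken (reactants):
  C=O: 2 × 769 = 1538
  H–H: 3 × 430 = 1290
  Σ(broken) = 2828 kJ
Bonds formed (products):
  C–H: 3 × 399 = 1197
  C–O: 1 × 372 = 372
  O–H: 3 × 473 = 1419
  Σ(formed) = 2988 kJ
ΔH = Σ(broken) − Σ(formed) = 2828 − 2988 = −160 kJ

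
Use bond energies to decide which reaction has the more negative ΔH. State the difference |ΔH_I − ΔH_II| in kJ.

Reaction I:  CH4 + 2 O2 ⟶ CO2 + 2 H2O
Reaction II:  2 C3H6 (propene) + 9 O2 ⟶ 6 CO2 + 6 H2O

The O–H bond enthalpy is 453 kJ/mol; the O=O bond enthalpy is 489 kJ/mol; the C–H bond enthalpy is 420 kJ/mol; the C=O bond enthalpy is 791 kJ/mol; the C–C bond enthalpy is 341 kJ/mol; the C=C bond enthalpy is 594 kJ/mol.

Reaction II, by 2881 kJ

Reaction I:
  Bonds broken (reactants):
    C–H: 4 × 420 = 1680
    O=O: 2 × 489 = 978
    Σ(broken) = 2658 kJ
  Bonds formed (products):
    C=O: 2 × 791 = 1582
    O–H: 4 × 453 = 1812
    Σ(formed) = 3394 kJ
  ΔH_I = 2658 − 3394 = −736 kJ
Reaction II:
  Bonds broken (reactants):
    C–C: 2 × 341 = 682
    C–H: 12 × 420 = 5040
    C=C: 2 × 594 = 1188
    O=O: 9 × 489 = 4401
    Σ(broken) = 11311 kJ
  Bonds formed (products):
    C=O: 12 × 791 = 9492
    O–H: 12 × 453 = 5436
    Σ(formed) = 14928 kJ
  ΔH_II = 11311 − 14928 = −3617 kJ
ΔH_I − ΔH_II = +2881 kJ, so reaction II has the more negative ΔH; |ΔH_I − ΔH_II| = 2881 kJ.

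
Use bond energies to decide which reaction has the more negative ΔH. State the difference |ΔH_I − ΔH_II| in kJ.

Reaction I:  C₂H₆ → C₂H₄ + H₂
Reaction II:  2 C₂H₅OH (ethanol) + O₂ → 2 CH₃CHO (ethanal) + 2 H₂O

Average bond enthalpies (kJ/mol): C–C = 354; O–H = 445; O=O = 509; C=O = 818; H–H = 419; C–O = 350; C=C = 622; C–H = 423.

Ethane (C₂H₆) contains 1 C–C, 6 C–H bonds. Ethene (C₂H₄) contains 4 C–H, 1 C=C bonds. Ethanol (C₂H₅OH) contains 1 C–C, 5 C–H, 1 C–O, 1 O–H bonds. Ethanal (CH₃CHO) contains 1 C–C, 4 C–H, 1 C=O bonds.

Reaction I:
  Bonds broken (reactants):
    C–C: 1 × 354 = 354
    C–H: 6 × 423 = 2538
    Σ(broken) = 2892 kJ
  Bonds formed (products):
    C–H: 4 × 423 = 1692
    C=C: 1 × 622 = 622
    H–H: 1 × 419 = 419
    Σ(formed) = 2733 kJ
  ΔH_I = 2892 − 2733 = +159 kJ
Reaction II:
  Bonds broken (reactants):
    C–C: 2 × 354 = 708
    C–H: 10 × 423 = 4230
    C–O: 2 × 350 = 700
    O–H: 2 × 445 = 890
    O=O: 1 × 509 = 509
    Σ(broken) = 7037 kJ
  Bonds formed (products):
    C–C: 2 × 354 = 708
    C–H: 8 × 423 = 3384
    C=O: 2 × 818 = 1636
    O–H: 4 × 445 = 1780
    Σ(formed) = 7508 kJ
  ΔH_II = 7037 − 7508 = −471 kJ
ΔH_I − ΔH_II = +630 kJ, so reaction II has the more negative ΔH; |ΔH_I − ΔH_II| = 630 kJ.

Reaction II, by 630 kJ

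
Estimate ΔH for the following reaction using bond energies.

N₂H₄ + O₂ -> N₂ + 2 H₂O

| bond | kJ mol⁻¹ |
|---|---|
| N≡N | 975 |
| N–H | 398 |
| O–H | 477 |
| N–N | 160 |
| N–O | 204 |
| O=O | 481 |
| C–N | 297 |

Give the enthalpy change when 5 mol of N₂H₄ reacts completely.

ΔH = −3250 kJ

Bonds broken (reactants):
  N–H: 4 × 398 = 1592
  N–N: 1 × 160 = 160
  O=O: 1 × 481 = 481
  Σ(broken) = 2233 kJ
Bonds formed (products):
  N≡N: 1 × 975 = 975
  O–H: 4 × 477 = 1908
  Σ(formed) = 2883 kJ
ΔH = Σ(broken) − Σ(formed) = 2233 − 2883 = −650 kJ
For 5× the reaction as written: 5 × (−650) = −3250 kJ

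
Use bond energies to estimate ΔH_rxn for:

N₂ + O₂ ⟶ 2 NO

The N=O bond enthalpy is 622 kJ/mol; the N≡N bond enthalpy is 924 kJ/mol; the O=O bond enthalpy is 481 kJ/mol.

ΔH ≈ +161 kJ

Bonds broken (reactants):
  N≡N: 1 × 924 = 924
  O=O: 1 × 481 = 481
  Σ(broken) = 1405 kJ
Bonds formed (products):
  N=O: 2 × 622 = 1244
  Σ(formed) = 1244 kJ
ΔH = Σ(broken) − Σ(formed) = 1405 − 1244 = +161 kJ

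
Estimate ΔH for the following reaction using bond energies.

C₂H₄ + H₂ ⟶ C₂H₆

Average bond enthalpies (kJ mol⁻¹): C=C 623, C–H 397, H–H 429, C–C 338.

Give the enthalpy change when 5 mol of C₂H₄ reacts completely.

Bonds broken (reactants):
  C–H: 4 × 397 = 1588
  C=C: 1 × 623 = 623
  H–H: 1 × 429 = 429
  Σ(broken) = 2640 kJ
Bonds formed (products):
  C–C: 1 × 338 = 338
  C–H: 6 × 397 = 2382
  Σ(formed) = 2720 kJ
ΔH = Σ(broken) − Σ(formed) = 2640 − 2720 = −80 kJ
For 5× the reaction as written: 5 × (−80) = −400 kJ

ΔH = −400 kJ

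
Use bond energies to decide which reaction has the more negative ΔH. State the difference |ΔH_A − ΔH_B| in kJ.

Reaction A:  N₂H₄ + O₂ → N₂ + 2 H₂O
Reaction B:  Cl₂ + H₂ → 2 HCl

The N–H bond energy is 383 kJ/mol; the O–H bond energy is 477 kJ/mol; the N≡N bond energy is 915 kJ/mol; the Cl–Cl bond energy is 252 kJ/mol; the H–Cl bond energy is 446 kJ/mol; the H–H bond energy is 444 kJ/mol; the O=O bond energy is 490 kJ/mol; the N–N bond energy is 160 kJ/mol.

Reaction A:
  Bonds broken (reactants):
    N–H: 4 × 383 = 1532
    N–N: 1 × 160 = 160
    O=O: 1 × 490 = 490
    Σ(broken) = 2182 kJ
  Bonds formed (products):
    N≡N: 1 × 915 = 915
    O–H: 4 × 477 = 1908
    Σ(formed) = 2823 kJ
  ΔH_A = 2182 − 2823 = −641 kJ
Reaction B:
  Bonds broken (reactants):
    Cl–Cl: 1 × 252 = 252
    H–H: 1 × 444 = 444
    Σ(broken) = 696 kJ
  Bonds formed (products):
    H–Cl: 2 × 446 = 892
    Σ(formed) = 892 kJ
  ΔH_B = 696 − 892 = −196 kJ
ΔH_A − ΔH_B = −445 kJ, so reaction A has the more negative ΔH; |ΔH_A − ΔH_B| = 445 kJ.

Reaction A, by 445 kJ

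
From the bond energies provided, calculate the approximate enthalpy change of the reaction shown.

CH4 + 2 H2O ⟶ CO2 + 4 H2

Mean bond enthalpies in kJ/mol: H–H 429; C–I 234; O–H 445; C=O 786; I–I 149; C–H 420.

Bonds broken (reactants):
  C–H: 4 × 420 = 1680
  O–H: 4 × 445 = 1780
  Σ(broken) = 3460 kJ
Bonds formed (products):
  C=O: 2 × 786 = 1572
  H–H: 4 × 429 = 1716
  Σ(formed) = 3288 kJ
ΔH = Σ(broken) − Σ(formed) = 3460 − 3288 = +172 kJ

ΔH ≈ +172 kJ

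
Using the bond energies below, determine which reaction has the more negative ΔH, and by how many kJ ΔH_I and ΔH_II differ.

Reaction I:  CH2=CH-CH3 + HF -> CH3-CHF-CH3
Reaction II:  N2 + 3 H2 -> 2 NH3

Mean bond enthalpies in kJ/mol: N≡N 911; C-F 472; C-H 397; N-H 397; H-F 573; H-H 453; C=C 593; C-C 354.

Reaction II, by 55 kJ

Reaction I:
  Bonds broken (reactants):
    C-C: 1 × 354 = 354
    C-H: 6 × 397 = 2382
    C=C: 1 × 593 = 593
    H-F: 1 × 573 = 573
    Σ(broken) = 3902 kJ
  Bonds formed (products):
    C-C: 2 × 354 = 708
    C-F: 1 × 472 = 472
    C-H: 7 × 397 = 2779
    Σ(formed) = 3959 kJ
  ΔH_I = 3902 − 3959 = −57 kJ
Reaction II:
  Bonds broken (reactants):
    H-H: 3 × 453 = 1359
    N≡N: 1 × 911 = 911
    Σ(broken) = 2270 kJ
  Bonds formed (products):
    N-H: 6 × 397 = 2382
    Σ(formed) = 2382 kJ
  ΔH_II = 2270 − 2382 = −112 kJ
ΔH_I − ΔH_II = +55 kJ, so reaction II has the more negative ΔH; |ΔH_I − ΔH_II| = 55 kJ.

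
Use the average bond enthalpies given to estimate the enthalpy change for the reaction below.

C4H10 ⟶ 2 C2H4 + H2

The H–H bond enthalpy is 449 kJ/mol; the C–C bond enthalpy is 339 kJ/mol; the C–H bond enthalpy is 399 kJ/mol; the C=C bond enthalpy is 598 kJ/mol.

Bonds broken (reactants):
  C–C: 3 × 339 = 1017
  C–H: 10 × 399 = 3990
  Σ(broken) = 5007 kJ
Bonds formed (products):
  C–H: 8 × 399 = 3192
  C=C: 2 × 598 = 1196
  H–H: 1 × 449 = 449
  Σ(formed) = 4837 kJ
ΔH = Σ(broken) − Σ(formed) = 5007 − 4837 = +170 kJ

ΔH ≈ +170 kJ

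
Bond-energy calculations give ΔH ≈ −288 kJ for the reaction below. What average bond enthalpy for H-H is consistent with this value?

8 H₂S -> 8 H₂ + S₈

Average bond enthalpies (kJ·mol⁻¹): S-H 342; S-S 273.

D(H-H) ≈ 447 kJ/mol

Let D be the H-H bond energy.
Σ(broken) = 16×342 = 5472
Σ(formed) = 8×D + 8×273 = 2184 + 8D
ΔH = Σ(broken) − Σ(formed) = (5472) − (2184 + 8D) = +3288 − 8D
Setting this equal to −288 kJ gives 8D = 3576, so D = 447 kJ/mol.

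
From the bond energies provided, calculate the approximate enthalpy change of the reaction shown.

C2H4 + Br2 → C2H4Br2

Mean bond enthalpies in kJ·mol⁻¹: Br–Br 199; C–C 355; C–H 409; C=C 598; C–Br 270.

ΔH ≈ −98 kJ

Bonds broken (reactants):
  Br–Br: 1 × 199 = 199
  C–H: 4 × 409 = 1636
  C=C: 1 × 598 = 598
  Σ(broken) = 2433 kJ
Bonds formed (products):
  C–Br: 2 × 270 = 540
  C–C: 1 × 355 = 355
  C–H: 4 × 409 = 1636
  Σ(formed) = 2531 kJ
ΔH = Σ(broken) − Σ(formed) = 2433 − 2531 = −98 kJ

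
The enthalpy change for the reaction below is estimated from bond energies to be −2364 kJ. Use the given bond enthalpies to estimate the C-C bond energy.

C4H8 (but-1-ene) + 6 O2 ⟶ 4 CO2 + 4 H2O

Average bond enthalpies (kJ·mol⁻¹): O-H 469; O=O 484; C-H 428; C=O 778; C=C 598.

D(C-C) ≈ 343 kJ/mol

Let D be the C-C bond energy.
Σ(broken) = 2×D + 8×428 + 1×598 + 6×484 = 6926 + 2D
Σ(formed) = 8×778 + 8×469 = 9976
ΔH = Σ(broken) − Σ(formed) = (6926 + 2D) − (9976) = −3050 + 2D
Setting this equal to −2364 kJ gives 2D = 686, so D = 343 kJ/mol.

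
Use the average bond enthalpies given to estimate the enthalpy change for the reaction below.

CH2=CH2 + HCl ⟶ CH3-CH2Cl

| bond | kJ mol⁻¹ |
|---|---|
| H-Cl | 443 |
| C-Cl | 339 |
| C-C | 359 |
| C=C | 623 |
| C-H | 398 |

Bonds broken (reactants):
  C-H: 4 × 398 = 1592
  C=C: 1 × 623 = 623
  H-Cl: 1 × 443 = 443
  Σ(broken) = 2658 kJ
Bonds formed (products):
  C-C: 1 × 359 = 359
  C-Cl: 1 × 339 = 339
  C-H: 5 × 398 = 1990
  Σ(formed) = 2688 kJ
ΔH = Σ(broken) − Σ(formed) = 2658 − 2688 = −30 kJ

ΔH ≈ −30 kJ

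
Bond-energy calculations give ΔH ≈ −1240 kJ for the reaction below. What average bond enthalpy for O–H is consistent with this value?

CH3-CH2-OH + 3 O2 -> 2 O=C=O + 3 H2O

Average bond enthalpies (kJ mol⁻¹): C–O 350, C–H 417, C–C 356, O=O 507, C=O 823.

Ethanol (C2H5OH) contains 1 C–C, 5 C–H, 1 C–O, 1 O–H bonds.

Let D be the O–H bond energy.
Σ(broken) = 1×356 + 5×417 + 1×350 + 1×D + 3×507 = 4312 + D
Σ(formed) = 4×823 + 6×D = 3292 + 6D
ΔH = Σ(broken) − Σ(formed) = (4312 + D) − (3292 + 6D) = +1020 − 5D
Setting this equal to −1240 kJ gives 5D = 2260, so D = 452 kJ/mol.

D(O–H) ≈ 452 kJ/mol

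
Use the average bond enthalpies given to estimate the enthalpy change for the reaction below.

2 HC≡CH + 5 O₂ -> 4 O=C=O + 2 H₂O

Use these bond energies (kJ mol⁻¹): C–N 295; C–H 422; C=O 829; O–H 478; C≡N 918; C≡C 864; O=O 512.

Bonds broken (reactants):
  C≡C: 2 × 864 = 1728
  C–H: 4 × 422 = 1688
  O=O: 5 × 512 = 2560
  Σ(broken) = 5976 kJ
Bonds formed (products):
  C=O: 8 × 829 = 6632
  O–H: 4 × 478 = 1912
  Σ(formed) = 8544 kJ
ΔH = Σ(broken) − Σ(formed) = 5976 − 8544 = −2568 kJ

ΔH ≈ −2568 kJ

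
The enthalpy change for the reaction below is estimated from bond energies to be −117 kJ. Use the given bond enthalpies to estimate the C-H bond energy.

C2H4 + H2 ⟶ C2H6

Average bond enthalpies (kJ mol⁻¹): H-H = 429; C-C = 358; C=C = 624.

Let D be the C-H bond energy.
Σ(broken) = 4×D + 1×624 + 1×429 = 1053 + 4D
Σ(formed) = 1×358 + 6×D = 358 + 6D
ΔH = Σ(broken) − Σ(formed) = (1053 + 4D) − (358 + 6D) = +695 − 2D
Setting this equal to −117 kJ gives 2D = 812, so D = 406 kJ/mol.

D(C-H) ≈ 406 kJ/mol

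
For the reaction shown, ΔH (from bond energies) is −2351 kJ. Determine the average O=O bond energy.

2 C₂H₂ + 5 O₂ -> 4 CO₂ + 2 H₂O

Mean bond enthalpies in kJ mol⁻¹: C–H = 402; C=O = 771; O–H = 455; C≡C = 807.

Let D be the O=O bond energy.
Σ(broken) = 2×807 + 4×402 + 5×D = 3222 + 5D
Σ(formed) = 8×771 + 4×455 = 7988
ΔH = Σ(broken) − Σ(formed) = (3222 + 5D) − (7988) = −4766 + 5D
Setting this equal to −2351 kJ gives 5D = 2415, so D = 483 kJ/mol.

D(O=O) ≈ 483 kJ/mol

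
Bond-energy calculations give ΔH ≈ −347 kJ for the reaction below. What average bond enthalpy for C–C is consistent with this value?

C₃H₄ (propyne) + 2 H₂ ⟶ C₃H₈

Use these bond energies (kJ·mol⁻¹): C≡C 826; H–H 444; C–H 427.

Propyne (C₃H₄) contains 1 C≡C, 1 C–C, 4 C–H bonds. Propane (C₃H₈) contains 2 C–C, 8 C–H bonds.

Let D be the C–C bond energy.
Σ(broken) = 1×826 + 1×D + 4×427 + 2×444 = 3422 + D
Σ(formed) = 2×D + 8×427 = 3416 + 2D
ΔH = Σ(broken) − Σ(formed) = (3422 + D) − (3416 + 2D) = +6 − D
Setting this equal to −347 kJ gives D = 353 kJ/mol.

D(C–C) ≈ 353 kJ/mol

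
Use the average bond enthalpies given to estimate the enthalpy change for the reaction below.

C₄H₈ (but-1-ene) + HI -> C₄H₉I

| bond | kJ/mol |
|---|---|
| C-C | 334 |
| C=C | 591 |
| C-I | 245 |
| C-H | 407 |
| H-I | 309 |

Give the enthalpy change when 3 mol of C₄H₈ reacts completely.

ΔH = −258 kJ

Bonds broken (reactants):
  C-C: 2 × 334 = 668
  C-H: 8 × 407 = 3256
  C=C: 1 × 591 = 591
  H-I: 1 × 309 = 309
  Σ(broken) = 4824 kJ
Bonds formed (products):
  C-C: 3 × 334 = 1002
  C-H: 9 × 407 = 3663
  C-I: 1 × 245 = 245
  Σ(formed) = 4910 kJ
ΔH = Σ(broken) − Σ(formed) = 4824 − 4910 = −86 kJ
For 3× the reaction as written: 3 × (−86) = −258 kJ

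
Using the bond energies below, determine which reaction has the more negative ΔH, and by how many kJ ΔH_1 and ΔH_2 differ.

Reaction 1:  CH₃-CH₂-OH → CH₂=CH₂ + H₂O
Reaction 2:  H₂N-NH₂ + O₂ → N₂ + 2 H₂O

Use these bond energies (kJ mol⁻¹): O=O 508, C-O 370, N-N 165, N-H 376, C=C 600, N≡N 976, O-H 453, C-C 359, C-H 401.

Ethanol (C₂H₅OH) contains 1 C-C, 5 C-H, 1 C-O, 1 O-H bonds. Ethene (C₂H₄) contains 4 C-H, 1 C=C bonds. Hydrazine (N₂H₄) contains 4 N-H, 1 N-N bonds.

Reaction 1:
  Bonds broken (reactants):
    C-C: 1 × 359 = 359
    C-H: 5 × 401 = 2005
    C-O: 1 × 370 = 370
    O-H: 1 × 453 = 453
    Σ(broken) = 3187 kJ
  Bonds formed (products):
    C-H: 4 × 401 = 1604
    C=C: 1 × 600 = 600
    O-H: 2 × 453 = 906
    Σ(formed) = 3110 kJ
  ΔH_1 = 3187 − 3110 = +77 kJ
Reaction 2:
  Bonds broken (reactants):
    N-H: 4 × 376 = 1504
    N-N: 1 × 165 = 165
    O=O: 1 × 508 = 508
    Σ(broken) = 2177 kJ
  Bonds formed (products):
    N≡N: 1 × 976 = 976
    O-H: 4 × 453 = 1812
    Σ(formed) = 2788 kJ
  ΔH_2 = 2177 − 2788 = −611 kJ
ΔH_1 − ΔH_2 = +688 kJ, so reaction 2 has the more negative ΔH; |ΔH_1 − ΔH_2| = 688 kJ.

Reaction 2, by 688 kJ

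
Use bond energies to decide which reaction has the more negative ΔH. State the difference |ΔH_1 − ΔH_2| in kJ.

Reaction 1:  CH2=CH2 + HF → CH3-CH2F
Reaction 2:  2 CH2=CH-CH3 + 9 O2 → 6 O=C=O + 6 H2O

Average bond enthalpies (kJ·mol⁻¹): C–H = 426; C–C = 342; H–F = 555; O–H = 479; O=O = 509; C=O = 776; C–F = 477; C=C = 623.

Reaction 1:
  Bonds broken (reactants):
    C–H: 4 × 426 = 1704
    C=C: 1 × 623 = 623
    H–F: 1 × 555 = 555
    Σ(broken) = 2882 kJ
  Bonds formed (products):
    C–C: 1 × 342 = 342
    C–F: 1 × 477 = 477
    C–H: 5 × 426 = 2130
    Σ(formed) = 2949 kJ
  ΔH_1 = 2882 − 2949 = −67 kJ
Reaction 2:
  Bonds broken (reactants):
    C–C: 2 × 342 = 684
    C–H: 12 × 426 = 5112
    C=C: 2 × 623 = 1246
    O=O: 9 × 509 = 4581
    Σ(broken) = 11623 kJ
  Bonds formed (products):
    C=O: 12 × 776 = 9312
    O–H: 12 × 479 = 5748
    Σ(formed) = 15060 kJ
  ΔH_2 = 11623 − 15060 = −3437 kJ
ΔH_1 − ΔH_2 = +3370 kJ, so reaction 2 has the more negative ΔH; |ΔH_1 − ΔH_2| = 3370 kJ.

Reaction 2, by 3370 kJ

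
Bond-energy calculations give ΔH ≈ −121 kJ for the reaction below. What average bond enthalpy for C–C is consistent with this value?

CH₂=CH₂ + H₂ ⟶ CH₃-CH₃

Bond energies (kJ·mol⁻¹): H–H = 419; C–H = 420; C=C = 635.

D(C–C) ≈ 335 kJ/mol

Let D be the C–C bond energy.
Σ(broken) = 4×420 + 1×635 + 1×419 = 2734
Σ(formed) = 1×D + 6×420 = 2520 + D
ΔH = Σ(broken) − Σ(formed) = (2734) − (2520 + D) = +214 − D
Setting this equal to −121 kJ gives D = 335 kJ/mol.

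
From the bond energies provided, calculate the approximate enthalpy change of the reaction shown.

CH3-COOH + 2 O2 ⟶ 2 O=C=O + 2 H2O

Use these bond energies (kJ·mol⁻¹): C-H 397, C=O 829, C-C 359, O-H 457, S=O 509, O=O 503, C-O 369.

ΔH ≈ −933 kJ

Bonds broken (reactants):
  C-C: 1 × 359 = 359
  C-H: 3 × 397 = 1191
  C-O: 1 × 369 = 369
  C=O: 1 × 829 = 829
  O-H: 1 × 457 = 457
  O=O: 2 × 503 = 1006
  Σ(broken) = 4211 kJ
Bonds formed (products):
  C=O: 4 × 829 = 3316
  O-H: 4 × 457 = 1828
  Σ(formed) = 5144 kJ
ΔH = Σ(broken) − Σ(formed) = 4211 − 5144 = −933 kJ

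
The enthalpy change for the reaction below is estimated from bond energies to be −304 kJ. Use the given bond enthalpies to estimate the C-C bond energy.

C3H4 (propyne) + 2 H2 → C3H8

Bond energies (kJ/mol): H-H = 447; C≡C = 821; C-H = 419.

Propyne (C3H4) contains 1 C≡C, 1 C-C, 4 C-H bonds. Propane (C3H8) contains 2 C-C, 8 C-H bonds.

D(C-C) ≈ 343 kJ/mol

Let D be the C-C bond energy.
Σ(broken) = 1×821 + 1×D + 4×419 + 2×447 = 3391 + D
Σ(formed) = 2×D + 8×419 = 3352 + 2D
ΔH = Σ(broken) − Σ(formed) = (3391 + D) − (3352 + 2D) = +39 − D
Setting this equal to −304 kJ gives D = 343 kJ/mol.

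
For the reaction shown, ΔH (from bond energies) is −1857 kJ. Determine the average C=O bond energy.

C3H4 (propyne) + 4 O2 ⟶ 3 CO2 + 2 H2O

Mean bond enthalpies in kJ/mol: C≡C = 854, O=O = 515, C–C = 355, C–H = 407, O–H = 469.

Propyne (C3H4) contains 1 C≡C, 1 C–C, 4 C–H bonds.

Let D be the C=O bond energy.
Σ(broken) = 1×854 + 1×355 + 4×407 + 4×515 = 4897
Σ(formed) = 6×D + 4×469 = 1876 + 6D
ΔH = Σ(broken) − Σ(formed) = (4897) − (1876 + 6D) = +3021 − 6D
Setting this equal to −1857 kJ gives 6D = 4878, so D = 813 kJ/mol.

D(C=O) ≈ 813 kJ/mol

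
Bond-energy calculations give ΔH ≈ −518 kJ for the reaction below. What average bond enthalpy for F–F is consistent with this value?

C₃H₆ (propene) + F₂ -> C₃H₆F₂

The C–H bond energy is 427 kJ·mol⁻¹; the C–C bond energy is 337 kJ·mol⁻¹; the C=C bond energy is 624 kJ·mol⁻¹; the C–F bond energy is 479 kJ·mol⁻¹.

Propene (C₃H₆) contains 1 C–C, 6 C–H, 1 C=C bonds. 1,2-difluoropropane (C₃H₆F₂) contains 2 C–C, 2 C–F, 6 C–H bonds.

D(F–F) ≈ 153 kJ/mol

Let D be the F–F bond energy.
Σ(broken) = 1×337 + 6×427 + 1×624 + 1×D = 3523 + D
Σ(formed) = 2×337 + 2×479 + 6×427 = 4194
ΔH = Σ(broken) − Σ(formed) = (3523 + D) − (4194) = −671 + D
Setting this equal to −518 kJ gives D = 153 kJ/mol.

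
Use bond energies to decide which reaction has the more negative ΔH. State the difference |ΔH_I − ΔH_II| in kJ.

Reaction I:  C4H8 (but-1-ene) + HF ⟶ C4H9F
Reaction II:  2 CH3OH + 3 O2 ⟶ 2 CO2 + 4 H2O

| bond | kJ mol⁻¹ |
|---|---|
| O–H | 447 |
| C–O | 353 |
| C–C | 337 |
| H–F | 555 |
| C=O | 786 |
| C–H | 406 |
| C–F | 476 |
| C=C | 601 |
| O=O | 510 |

Reaction I:
  Bonds broken (reactants):
    C–C: 2 × 337 = 674
    C–H: 8 × 406 = 3248
    C=C: 1 × 601 = 601
    H–F: 1 × 555 = 555
    Σ(broken) = 5078 kJ
  Bonds formed (products):
    C–C: 3 × 337 = 1011
    C–F: 1 × 476 = 476
    C–H: 9 × 406 = 3654
    Σ(formed) = 5141 kJ
  ΔH_I = 5078 − 5141 = −63 kJ
Reaction II:
  Bonds broken (reactants):
    C–H: 6 × 406 = 2436
    C–O: 2 × 353 = 706
    O–H: 2 × 447 = 894
    O=O: 3 × 510 = 1530
    Σ(broken) = 5566 kJ
  Bonds formed (products):
    C=O: 4 × 786 = 3144
    O–H: 8 × 447 = 3576
    Σ(formed) = 6720 kJ
  ΔH_II = 5566 − 6720 = −1154 kJ
ΔH_I − ΔH_II = +1091 kJ, so reaction II has the more negative ΔH; |ΔH_I − ΔH_II| = 1091 kJ.

Reaction II, by 1091 kJ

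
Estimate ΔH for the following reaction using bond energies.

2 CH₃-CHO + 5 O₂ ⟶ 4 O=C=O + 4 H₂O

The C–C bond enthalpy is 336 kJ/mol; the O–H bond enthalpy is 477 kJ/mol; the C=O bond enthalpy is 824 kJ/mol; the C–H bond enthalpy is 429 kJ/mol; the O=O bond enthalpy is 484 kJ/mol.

ΔH ≈ −2236 kJ

Bonds broken (reactants):
  C–C: 2 × 336 = 672
  C–H: 8 × 429 = 3432
  C=O: 2 × 824 = 1648
  O=O: 5 × 484 = 2420
  Σ(broken) = 8172 kJ
Bonds formed (products):
  C=O: 8 × 824 = 6592
  O–H: 8 × 477 = 3816
  Σ(formed) = 10408 kJ
ΔH = Σ(broken) − Σ(formed) = 8172 − 10408 = −2236 kJ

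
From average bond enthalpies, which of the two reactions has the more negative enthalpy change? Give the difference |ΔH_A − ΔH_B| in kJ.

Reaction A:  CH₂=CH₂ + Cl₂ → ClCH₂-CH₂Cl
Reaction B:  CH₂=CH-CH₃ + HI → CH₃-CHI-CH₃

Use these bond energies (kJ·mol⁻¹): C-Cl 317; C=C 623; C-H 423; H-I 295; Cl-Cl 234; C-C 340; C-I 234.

Reaction A:
  Bonds broken (reactants):
    C-H: 4 × 423 = 1692
    C=C: 1 × 623 = 623
    Cl-Cl: 1 × 234 = 234
    Σ(broken) = 2549 kJ
  Bonds formed (products):
    C-C: 1 × 340 = 340
    C-Cl: 2 × 317 = 634
    C-H: 4 × 423 = 1692
    Σ(formed) = 2666 kJ
  ΔH_A = 2549 − 2666 = −117 kJ
Reaction B:
  Bonds broken (reactants):
    C-C: 1 × 340 = 340
    C-H: 6 × 423 = 2538
    C=C: 1 × 623 = 623
    H-I: 1 × 295 = 295
    Σ(broken) = 3796 kJ
  Bonds formed (products):
    C-C: 2 × 340 = 680
    C-H: 7 × 423 = 2961
    C-I: 1 × 234 = 234
    Σ(formed) = 3875 kJ
  ΔH_B = 3796 − 3875 = −79 kJ
ΔH_A − ΔH_B = −38 kJ, so reaction A has the more negative ΔH; |ΔH_A − ΔH_B| = 38 kJ.

Reaction A, by 38 kJ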